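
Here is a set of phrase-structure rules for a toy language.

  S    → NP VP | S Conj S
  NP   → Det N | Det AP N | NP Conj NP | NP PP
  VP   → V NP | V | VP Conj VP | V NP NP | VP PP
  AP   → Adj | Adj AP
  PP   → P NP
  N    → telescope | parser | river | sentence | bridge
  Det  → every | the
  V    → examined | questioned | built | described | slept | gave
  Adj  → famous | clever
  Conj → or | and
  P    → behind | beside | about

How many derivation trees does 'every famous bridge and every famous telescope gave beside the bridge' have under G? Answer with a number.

[S [NP [NP [Det every] [AP [Adj famous]] [N bridge]] [Conj and] [NP [Det every] [AP [Adj famous]] [N telescope]]] [VP [VP [V gave]] [PP [P beside] [NP [Det the] [N bridge]]]]]
No rule offers an alternative attachment or grouping for any span, so this is the only derivation.

1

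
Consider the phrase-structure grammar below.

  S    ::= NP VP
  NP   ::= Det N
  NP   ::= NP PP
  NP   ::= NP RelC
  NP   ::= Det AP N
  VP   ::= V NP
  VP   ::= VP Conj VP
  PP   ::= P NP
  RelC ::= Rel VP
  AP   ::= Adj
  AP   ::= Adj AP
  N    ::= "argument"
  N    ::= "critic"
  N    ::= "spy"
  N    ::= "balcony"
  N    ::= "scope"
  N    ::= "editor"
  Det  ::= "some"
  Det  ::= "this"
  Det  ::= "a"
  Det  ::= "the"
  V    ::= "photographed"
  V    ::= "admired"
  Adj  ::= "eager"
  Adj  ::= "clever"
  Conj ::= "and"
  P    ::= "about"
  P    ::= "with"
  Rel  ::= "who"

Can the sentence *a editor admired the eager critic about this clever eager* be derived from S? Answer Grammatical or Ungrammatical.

For S → NP VP, the only prefix that parses as NP is 'a editor', but the remainder 'admired the eager critic about this clever eager' is not a VP under these rules.

Ungrammatical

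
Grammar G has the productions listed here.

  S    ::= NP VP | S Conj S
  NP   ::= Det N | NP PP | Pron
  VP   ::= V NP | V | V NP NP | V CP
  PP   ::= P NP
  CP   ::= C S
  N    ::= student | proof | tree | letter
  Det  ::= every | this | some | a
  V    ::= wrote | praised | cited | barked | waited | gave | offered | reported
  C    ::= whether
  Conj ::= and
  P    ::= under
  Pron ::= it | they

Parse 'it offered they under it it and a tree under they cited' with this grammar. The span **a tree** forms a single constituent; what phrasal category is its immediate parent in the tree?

NP

[S [S [NP [Pron it]] [VP [V offered] [NP [NP [Pron they]] [PP [P under] [NP [Pron it]]]] [NP [Pron it]]]] [Conj and] [S [NP [NP [Det a] [N tree]] [PP [P under] [NP [Pron they]]]] [VP [V cited]]]]
The span 'a tree' is the NP node built by NP → Det N.
Its mother is the NP built by NP → NP PP.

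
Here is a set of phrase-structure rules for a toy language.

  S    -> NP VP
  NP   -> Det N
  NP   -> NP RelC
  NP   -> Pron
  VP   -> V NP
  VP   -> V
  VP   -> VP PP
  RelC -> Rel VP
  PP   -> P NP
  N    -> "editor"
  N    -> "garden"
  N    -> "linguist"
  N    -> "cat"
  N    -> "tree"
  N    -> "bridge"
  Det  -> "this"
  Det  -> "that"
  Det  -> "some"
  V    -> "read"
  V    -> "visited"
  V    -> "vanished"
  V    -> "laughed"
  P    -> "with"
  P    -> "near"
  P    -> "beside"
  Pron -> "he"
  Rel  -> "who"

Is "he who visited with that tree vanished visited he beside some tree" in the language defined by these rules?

For S → NP VP, every NP-prefix leaves a non-VP remainder: after 'he' the remainder is not a VP; after 'he who visited' the remainder is not a VP; after 'he who visited with that tree' the remainder is not a VP.

Ungrammatical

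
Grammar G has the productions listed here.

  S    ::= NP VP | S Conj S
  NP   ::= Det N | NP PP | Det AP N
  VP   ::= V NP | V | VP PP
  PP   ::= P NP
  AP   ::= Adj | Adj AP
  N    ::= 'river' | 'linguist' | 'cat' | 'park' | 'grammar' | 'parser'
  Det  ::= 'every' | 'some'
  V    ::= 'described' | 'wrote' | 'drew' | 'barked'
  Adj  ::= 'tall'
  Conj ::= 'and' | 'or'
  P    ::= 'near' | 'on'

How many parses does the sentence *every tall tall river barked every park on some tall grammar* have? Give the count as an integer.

The two bracketings:
[S [NP [Det every] [AP [Adj tall] [AP [Adj tall]]] [N river]] [VP [V barked] [NP [NP [Det every] [N park]] [PP [P on] [NP [Det some] [AP [Adj tall]] [N grammar]]]]]]
[S [NP [Det every] [AP [Adj tall] [AP [Adj tall]]] [N river]] [VP [VP [V barked] [NP [Det every] [N park]]] [PP [P on] [NP [Det some] [AP [Adj tall]] [N grammar]]]]]
The difference turns on whether NP → NP PP is used at the relevant span, versus an alternative expansion of NP.

2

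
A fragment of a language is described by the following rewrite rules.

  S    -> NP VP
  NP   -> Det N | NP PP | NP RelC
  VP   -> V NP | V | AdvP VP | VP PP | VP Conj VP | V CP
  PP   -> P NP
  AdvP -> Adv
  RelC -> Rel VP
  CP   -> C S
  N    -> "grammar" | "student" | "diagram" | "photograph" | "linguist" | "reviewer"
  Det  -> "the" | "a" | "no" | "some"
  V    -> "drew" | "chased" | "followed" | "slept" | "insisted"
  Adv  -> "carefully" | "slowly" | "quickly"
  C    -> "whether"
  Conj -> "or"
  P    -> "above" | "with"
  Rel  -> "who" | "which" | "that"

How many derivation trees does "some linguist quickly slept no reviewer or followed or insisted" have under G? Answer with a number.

Two of the 5 distinct bracketings:
[S [NP [Det some] [N linguist]] [VP [AdvP [Adv quickly]] [VP [VP [V slept] [NP [Det no] [N reviewer]]] [Conj or] [VP [VP [V followed]] [Conj or] [VP [V insisted]]]]]]
[S [NP [Det some] [N linguist]] [VP [AdvP [Adv quickly]] [VP [VP [VP [V slept] [NP [Det no] [N reviewer]]] [Conj or] [VP [V followed]]] [Conj or] [VP [V insisted]]]]]
The trees differ in how a recursive rule is bracketed over the same span.

5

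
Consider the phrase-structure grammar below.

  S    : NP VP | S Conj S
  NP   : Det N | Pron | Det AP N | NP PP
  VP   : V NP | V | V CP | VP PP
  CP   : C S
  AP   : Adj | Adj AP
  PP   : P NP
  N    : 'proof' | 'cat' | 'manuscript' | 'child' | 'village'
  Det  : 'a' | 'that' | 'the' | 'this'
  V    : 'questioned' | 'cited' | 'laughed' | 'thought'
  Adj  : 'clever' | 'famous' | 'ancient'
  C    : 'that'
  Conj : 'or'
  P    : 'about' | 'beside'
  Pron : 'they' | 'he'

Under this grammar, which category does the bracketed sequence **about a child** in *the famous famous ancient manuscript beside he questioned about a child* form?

S
  NP
    NP
      Det: the
      AP
        Adj: famous
        AP
          Adj: famous
          AP
            Adj: ancient
      N: manuscript
    PP
      P: beside
      NP
        Pron: he
  VP
    VP
      V: questioned
    PP
      P: about
      NP
        Det: a
        N: child
The span 'about a child' is the PP node built by PP → P NP.

PP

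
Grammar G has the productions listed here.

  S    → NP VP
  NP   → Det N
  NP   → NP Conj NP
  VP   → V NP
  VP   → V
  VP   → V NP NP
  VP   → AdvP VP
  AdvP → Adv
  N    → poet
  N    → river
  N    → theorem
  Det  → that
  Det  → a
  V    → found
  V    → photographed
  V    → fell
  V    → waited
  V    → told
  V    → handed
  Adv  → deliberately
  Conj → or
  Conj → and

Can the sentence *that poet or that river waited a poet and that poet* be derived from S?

S
  NP
    NP
      Det: that
      N: poet
    Conj: or
    NP
      Det: that
      N: river
  VP
    V: waited
    NP
      NP
        Det: a
        N: poet
      Conj: and
      NP
        Det: that
        N: poet
Every word is introduced by a lexical rule and the phrasal rules combine the resulting categories into a single S.

Grammatical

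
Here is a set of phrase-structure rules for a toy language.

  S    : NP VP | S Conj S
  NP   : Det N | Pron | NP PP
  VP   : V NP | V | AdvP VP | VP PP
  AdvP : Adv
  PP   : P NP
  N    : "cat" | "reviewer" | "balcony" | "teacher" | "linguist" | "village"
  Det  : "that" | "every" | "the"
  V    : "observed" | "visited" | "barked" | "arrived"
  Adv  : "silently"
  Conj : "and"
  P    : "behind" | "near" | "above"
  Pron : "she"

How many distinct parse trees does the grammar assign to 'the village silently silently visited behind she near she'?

9

Two of the 9 distinct bracketings:
[S [NP [Det the] [N village]] [VP [AdvP [Adv silently]] [VP [AdvP [Adv silently]] [VP [VP [V visited]] [PP [P behind] [NP [NP [Pron she]] [PP [P near] [NP [Pron she]]]]]]]]]
[S [NP [Det the] [N village]] [VP [AdvP [Adv silently]] [VP [AdvP [Adv silently]] [VP [VP [VP [V visited]] [PP [P behind] [NP [Pron she]]]] [PP [P near] [NP [Pron she]]]]]]]
The difference turns on whether NP → NP PP is used at the relevant span, versus an alternative expansion of NP.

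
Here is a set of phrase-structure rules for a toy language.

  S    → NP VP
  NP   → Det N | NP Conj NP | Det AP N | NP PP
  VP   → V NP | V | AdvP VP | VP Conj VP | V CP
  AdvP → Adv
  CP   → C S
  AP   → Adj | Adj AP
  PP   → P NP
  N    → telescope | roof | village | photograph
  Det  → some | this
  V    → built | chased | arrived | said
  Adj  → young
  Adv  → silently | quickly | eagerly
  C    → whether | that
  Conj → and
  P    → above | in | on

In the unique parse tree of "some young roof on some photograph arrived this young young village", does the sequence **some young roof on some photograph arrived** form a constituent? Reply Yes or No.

[S [NP [NP [Det some] [AP [Adj young]] [N roof]] [PP [P on] [NP [Det some] [N photograph]]]] [VP [V arrived] [NP [Det this] [AP [Adj young] [AP [Adj young]]] [N village]]]]
The smallest constituent containing 'some young roof on some photograph arrived' is the S spanning 'some young roof on some photograph arrived this young young village'; no single node in the tree dominates exactly the given words.

No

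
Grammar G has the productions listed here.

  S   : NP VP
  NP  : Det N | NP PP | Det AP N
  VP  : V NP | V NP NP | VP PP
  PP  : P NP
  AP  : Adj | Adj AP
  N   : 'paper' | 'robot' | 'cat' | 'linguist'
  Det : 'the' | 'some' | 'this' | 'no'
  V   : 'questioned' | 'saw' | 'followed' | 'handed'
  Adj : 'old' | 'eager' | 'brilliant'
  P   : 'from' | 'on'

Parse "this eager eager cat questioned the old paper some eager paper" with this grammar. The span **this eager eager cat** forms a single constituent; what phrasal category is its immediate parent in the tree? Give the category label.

S

S
  NP
    Det: this
    AP
      Adj: eager
      AP
        Adj: eager
    N: cat
  VP
    V: questioned
    NP
      Det: the
      AP
        Adj: old
      N: paper
    NP
      Det: some
      AP
        Adj: eager
      N: paper
The span 'this eager eager cat' is the NP node built by NP → Det AP N.
Its mother is the S built by S → NP VP.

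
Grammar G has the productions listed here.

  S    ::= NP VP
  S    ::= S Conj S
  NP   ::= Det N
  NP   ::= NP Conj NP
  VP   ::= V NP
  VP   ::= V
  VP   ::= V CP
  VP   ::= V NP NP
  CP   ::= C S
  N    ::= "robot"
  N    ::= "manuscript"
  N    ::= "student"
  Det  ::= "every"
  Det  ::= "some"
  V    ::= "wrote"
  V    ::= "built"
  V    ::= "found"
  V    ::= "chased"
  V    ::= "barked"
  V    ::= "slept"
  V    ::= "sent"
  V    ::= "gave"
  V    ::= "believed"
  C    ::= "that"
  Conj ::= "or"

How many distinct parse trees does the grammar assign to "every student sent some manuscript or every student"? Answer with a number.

[S [NP [Det every] [N student]] [VP [V sent] [NP [NP [Det some] [N manuscript]] [Conj or] [NP [Det every] [N student]]]]]
No rule offers an alternative attachment or grouping for any span, so this is the only derivation.

1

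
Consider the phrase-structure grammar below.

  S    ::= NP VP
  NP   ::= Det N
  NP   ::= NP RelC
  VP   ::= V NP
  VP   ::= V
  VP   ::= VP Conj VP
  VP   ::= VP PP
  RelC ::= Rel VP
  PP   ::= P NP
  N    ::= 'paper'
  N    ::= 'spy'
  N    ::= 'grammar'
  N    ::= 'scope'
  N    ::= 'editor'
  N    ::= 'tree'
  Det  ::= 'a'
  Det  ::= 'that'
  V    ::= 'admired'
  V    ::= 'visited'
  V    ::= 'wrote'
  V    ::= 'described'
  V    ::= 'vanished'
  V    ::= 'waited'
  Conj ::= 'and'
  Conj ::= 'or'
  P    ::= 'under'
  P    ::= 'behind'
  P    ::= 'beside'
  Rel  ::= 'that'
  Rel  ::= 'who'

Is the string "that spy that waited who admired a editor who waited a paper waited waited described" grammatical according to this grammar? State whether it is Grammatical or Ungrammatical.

Ungrammatical

For S → NP VP, every NP-prefix leaves a non-VP remainder: after 'that spy' the remainder is not a VP; after 'that spy that waited' the remainder is not a VP; after 'that spy that waited who admired' the remainder is not a VP (and 3 more).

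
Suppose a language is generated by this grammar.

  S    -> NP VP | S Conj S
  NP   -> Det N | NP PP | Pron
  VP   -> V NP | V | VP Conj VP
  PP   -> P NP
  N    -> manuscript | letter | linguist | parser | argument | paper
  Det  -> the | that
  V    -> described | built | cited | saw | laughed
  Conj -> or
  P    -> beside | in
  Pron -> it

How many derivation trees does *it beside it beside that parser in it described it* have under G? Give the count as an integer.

5

Two of the 5 distinct bracketings:
[S [NP [NP [Pron it]] [PP [P beside] [NP [NP [Pron it]] [PP [P beside] [NP [NP [Det that] [N parser]] [PP [P in] [NP [Pron it]]]]]]]] [VP [V described] [NP [Pron it]]]]
[S [NP [NP [Pron it]] [PP [P beside] [NP [NP [NP [Pron it]] [PP [P beside] [NP [Det that] [N parser]]]] [PP [P in] [NP [Pron it]]]]]] [VP [V described] [NP [Pron it]]]]
The trees differ in how a recursive rule is bracketed over the same span.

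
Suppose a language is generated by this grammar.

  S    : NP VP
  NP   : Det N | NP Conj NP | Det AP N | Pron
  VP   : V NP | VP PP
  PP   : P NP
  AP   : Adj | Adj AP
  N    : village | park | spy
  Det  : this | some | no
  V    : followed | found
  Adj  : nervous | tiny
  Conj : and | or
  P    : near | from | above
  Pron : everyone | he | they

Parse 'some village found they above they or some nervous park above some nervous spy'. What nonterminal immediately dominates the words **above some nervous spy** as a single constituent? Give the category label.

[S [NP [Det some] [N village]] [VP [VP [VP [V found] [NP [Pron they]]] [PP [P above] [NP [NP [Pron they]] [Conj or] [NP [Det some] [AP [Adj nervous]] [N park]]]]] [PP [P above] [NP [Det some] [AP [Adj nervous]] [N spy]]]]]
The span 'above some nervous spy' is the PP node built by PP → P NP.

PP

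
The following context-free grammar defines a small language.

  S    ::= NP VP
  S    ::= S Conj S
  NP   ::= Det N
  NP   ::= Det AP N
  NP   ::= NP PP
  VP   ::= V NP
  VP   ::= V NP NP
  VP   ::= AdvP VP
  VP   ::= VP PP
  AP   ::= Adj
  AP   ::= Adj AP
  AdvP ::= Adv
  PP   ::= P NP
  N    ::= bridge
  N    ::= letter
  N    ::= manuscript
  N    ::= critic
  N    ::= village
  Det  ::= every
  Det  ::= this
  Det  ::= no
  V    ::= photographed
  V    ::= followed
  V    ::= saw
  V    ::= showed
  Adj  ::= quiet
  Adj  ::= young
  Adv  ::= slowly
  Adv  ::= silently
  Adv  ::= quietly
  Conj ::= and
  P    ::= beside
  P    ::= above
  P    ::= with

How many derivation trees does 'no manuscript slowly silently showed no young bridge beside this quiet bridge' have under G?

Two of the 4 distinct bracketings:
[S [NP [Det no] [N manuscript]] [VP [AdvP [Adv slowly]] [VP [AdvP [Adv silently]] [VP [V showed] [NP [NP [Det no] [AP [Adj young]] [N bridge]] [PP [P beside] [NP [Det this] [AP [Adj quiet]] [N bridge]]]]]]]]
[S [NP [Det no] [N manuscript]] [VP [AdvP [Adv slowly]] [VP [AdvP [Adv silently]] [VP [VP [V showed] [NP [Det no] [AP [Adj young]] [N bridge]]] [PP [P beside] [NP [Det this] [AP [Adj quiet]] [N bridge]]]]]]]
The difference turns on whether NP → NP PP is used at the relevant span, versus an alternative expansion of NP.

4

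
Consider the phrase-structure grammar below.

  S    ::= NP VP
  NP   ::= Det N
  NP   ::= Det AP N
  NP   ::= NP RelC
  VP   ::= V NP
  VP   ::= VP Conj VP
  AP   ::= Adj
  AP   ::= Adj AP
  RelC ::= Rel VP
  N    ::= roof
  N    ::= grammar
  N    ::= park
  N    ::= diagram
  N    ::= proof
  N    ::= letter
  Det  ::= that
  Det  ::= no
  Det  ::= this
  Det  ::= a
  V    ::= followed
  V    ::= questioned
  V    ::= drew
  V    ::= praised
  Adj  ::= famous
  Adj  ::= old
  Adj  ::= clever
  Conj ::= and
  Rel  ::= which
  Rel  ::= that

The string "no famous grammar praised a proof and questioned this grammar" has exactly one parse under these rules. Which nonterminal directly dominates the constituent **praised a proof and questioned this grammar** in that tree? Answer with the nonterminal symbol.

S

[S [NP [Det no] [AP [Adj famous]] [N grammar]] [VP [VP [V praised] [NP [Det a] [N proof]]] [Conj and] [VP [V questioned] [NP [Det this] [N grammar]]]]]
The span 'praised a proof and questioned this grammar' is the VP node built by VP → VP Conj VP.
Its mother is the S built by S → NP VP.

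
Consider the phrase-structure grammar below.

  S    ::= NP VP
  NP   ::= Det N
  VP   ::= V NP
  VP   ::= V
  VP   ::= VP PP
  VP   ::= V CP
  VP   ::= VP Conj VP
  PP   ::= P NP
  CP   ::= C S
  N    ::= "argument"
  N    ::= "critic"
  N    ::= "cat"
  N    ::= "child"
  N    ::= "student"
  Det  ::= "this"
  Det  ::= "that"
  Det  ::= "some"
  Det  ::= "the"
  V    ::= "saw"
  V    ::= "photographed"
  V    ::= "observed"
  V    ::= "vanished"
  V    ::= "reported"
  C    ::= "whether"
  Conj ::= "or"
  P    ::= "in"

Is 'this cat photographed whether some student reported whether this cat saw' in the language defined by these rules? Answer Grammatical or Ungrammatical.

Grammatical

S
  NP
    Det: this
    N: cat
  VP
    V: photographed
    CP
      C: whether
      S
        NP
          Det: some
          N: student
        VP
          V: reported
          CP
            C: whether
            S
              NP
                Det: this
                N: cat
              VP
                V: saw
Every word is introduced by a lexical rule and the phrasal rules combine the resulting categories into a single S.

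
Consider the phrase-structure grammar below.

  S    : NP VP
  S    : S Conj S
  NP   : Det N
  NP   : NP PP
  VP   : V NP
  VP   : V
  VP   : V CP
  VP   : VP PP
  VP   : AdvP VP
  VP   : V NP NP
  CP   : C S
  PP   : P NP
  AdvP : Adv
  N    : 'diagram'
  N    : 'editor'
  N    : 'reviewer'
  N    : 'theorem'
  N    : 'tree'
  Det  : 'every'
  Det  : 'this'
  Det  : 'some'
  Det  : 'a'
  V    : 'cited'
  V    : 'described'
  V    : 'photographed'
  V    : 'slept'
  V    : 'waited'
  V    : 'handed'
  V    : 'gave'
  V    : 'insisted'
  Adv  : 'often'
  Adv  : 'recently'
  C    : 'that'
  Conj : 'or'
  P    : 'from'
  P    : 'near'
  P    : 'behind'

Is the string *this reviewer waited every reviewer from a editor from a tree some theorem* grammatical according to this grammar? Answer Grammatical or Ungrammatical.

Grammatical

[S [NP [Det this] [N reviewer]] [VP [V waited] [NP [NP [Det every] [N reviewer]] [PP [P from] [NP [NP [Det a] [N editor]] [PP [P from] [NP [Det a] [N tree]]]]]] [NP [Det some] [N theorem]]]]
The bracketing above is licensed at every node by one of the given productions, with S at the root.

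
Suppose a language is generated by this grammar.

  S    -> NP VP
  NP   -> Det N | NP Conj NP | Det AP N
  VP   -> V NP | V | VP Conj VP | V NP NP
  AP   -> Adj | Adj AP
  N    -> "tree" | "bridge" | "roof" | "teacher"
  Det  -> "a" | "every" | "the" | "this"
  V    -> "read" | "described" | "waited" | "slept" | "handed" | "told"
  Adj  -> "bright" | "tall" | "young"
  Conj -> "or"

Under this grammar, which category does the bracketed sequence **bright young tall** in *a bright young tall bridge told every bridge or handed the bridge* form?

AP

[S [NP [Det a] [AP [Adj bright] [AP [Adj young] [AP [Adj tall]]]] [N bridge]] [VP [VP [V told] [NP [Det every] [N bridge]]] [Conj or] [VP [V handed] [NP [Det the] [N bridge]]]]]
The span 'bright young tall' is the AP node built by AP → Adj AP.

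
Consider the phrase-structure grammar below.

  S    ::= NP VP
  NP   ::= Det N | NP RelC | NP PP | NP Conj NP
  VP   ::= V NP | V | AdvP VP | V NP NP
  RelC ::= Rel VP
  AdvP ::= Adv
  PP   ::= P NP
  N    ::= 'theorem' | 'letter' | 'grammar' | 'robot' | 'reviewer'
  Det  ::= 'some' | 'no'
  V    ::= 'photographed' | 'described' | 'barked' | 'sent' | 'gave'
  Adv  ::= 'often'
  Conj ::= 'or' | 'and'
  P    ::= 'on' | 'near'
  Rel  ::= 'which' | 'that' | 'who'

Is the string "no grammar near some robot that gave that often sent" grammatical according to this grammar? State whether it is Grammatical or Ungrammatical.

For S → NP VP, every NP-prefix leaves a non-VP remainder: after 'no grammar' the remainder is not a VP; after 'no grammar near some robot' the remainder is not a VP; after 'no grammar near some robot that gave' the remainder is not a VP.

Ungrammatical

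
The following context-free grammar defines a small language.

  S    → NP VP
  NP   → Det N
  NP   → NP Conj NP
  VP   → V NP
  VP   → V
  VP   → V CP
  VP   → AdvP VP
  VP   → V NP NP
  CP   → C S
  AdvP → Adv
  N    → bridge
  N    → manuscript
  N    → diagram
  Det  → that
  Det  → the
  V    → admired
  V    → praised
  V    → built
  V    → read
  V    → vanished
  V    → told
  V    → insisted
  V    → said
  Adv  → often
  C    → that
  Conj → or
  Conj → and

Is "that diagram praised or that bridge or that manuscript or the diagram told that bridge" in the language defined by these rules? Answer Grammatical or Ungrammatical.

Ungrammatical

A V word can never sit immediately before a Conj word in any string this grammar generates, so the substring 'praised or' rules out a derivation.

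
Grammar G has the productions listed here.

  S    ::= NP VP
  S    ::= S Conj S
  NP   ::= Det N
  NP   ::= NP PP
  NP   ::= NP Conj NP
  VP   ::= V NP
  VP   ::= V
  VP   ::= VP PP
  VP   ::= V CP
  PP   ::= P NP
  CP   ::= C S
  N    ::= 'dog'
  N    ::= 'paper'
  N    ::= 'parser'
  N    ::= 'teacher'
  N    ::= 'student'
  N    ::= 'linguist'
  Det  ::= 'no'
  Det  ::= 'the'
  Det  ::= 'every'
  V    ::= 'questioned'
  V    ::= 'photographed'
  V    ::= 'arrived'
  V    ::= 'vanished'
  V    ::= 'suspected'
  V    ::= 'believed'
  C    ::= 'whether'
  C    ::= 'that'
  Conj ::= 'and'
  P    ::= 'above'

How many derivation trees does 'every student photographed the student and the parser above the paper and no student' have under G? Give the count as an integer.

6

Two of the 6 distinct bracketings:
[S [NP [Det every] [N student]] [VP [V photographed] [NP [NP [NP [Det the] [N student]] [Conj and] [NP [Det the] [N parser]]] [PP [P above] [NP [NP [Det the] [N paper]] [Conj and] [NP [Det no] [N student]]]]]]]
[S [NP [Det every] [N student]] [VP [V photographed] [NP [NP [Det the] [N student]] [Conj and] [NP [NP [Det the] [N parser]] [PP [P above] [NP [NP [Det the] [N paper]] [Conj and] [NP [Det no] [N student]]]]]]]]
The trees differ in how a recursive rule is bracketed over the same span.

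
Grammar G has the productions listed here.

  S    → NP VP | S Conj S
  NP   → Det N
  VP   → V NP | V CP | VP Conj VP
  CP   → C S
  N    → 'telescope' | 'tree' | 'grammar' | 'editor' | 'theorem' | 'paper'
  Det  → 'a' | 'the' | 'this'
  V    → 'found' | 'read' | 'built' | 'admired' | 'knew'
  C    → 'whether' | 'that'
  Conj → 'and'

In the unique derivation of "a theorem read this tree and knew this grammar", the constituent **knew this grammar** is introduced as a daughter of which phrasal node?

S
  NP
    Det: a
    N: theorem
  VP
    VP
      V: read
      NP
        Det: this
        N: tree
    Conj: and
    VP
      V: knew
      NP
        Det: this
        N: grammar
The span 'knew this grammar' is the VP node built by VP → V NP.
Its mother is the VP built by VP → VP Conj VP.

VP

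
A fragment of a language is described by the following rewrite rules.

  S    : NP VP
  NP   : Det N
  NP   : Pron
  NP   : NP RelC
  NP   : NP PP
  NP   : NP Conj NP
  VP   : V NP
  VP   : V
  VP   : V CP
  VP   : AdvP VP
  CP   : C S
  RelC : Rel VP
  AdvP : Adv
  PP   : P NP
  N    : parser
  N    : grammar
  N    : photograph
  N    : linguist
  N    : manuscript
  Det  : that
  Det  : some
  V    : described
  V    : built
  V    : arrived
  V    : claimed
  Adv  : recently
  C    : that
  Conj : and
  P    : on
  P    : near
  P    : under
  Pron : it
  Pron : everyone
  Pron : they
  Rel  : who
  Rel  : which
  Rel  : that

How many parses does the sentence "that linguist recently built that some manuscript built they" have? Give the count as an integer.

[S [NP [Det that] [N linguist]] [VP [AdvP [Adv recently]] [VP [V built] [CP [C that] [S [NP [Det some] [N manuscript]] [VP [V built] [NP [Pron they]]]]]]]]
No rule offers an alternative attachment or grouping for any span, so this is the only derivation.

1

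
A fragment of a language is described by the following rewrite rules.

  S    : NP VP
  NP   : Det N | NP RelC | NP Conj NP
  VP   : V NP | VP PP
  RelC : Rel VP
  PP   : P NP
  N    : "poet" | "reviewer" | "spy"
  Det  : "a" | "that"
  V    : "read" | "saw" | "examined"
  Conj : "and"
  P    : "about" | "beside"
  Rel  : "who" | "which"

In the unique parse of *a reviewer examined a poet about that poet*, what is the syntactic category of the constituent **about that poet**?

PP

[S [NP [Det a] [N reviewer]] [VP [VP [V examined] [NP [Det a] [N poet]]] [PP [P about] [NP [Det that] [N poet]]]]]
The span 'about that poet' is the PP node built by PP → P NP.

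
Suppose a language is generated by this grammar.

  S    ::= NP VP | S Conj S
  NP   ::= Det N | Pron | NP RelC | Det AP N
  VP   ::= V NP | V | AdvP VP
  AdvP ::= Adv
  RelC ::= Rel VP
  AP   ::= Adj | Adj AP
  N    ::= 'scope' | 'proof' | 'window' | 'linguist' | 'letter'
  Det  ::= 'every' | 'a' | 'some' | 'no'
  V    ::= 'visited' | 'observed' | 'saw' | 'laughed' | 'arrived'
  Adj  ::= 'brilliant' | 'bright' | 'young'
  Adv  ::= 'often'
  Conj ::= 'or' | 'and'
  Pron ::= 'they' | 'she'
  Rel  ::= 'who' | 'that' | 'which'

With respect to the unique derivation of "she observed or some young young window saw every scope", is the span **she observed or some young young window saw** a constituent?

No

[S [S [NP [Pron she]] [VP [V observed]]] [Conj or] [S [NP [Det some] [AP [Adj young] [AP [Adj young]]] [N window]] [VP [V saw] [NP [Det every] [N scope]]]]]
The smallest constituent containing 'she observed or some young young window saw' is the S spanning 'she observed or some young young window saw every scope'; no single node in the tree dominates exactly the given words.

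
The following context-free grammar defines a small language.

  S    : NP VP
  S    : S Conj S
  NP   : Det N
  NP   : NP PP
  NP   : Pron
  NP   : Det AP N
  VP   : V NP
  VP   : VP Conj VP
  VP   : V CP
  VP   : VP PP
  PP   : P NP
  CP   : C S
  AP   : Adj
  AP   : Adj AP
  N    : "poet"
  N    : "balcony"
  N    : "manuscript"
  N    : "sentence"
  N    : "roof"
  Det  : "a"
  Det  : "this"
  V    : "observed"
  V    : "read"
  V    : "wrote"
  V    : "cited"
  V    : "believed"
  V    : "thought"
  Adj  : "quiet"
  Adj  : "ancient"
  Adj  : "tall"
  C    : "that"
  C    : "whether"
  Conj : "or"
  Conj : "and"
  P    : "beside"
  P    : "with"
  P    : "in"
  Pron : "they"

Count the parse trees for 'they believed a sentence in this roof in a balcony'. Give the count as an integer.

5

Two of the 5 distinct bracketings:
[S [NP [Pron they]] [VP [V believed] [NP [NP [Det a] [N sentence]] [PP [P in] [NP [NP [Det this] [N roof]] [PP [P in] [NP [Det a] [N balcony]]]]]]]]
[S [NP [Pron they]] [VP [V believed] [NP [NP [NP [Det a] [N sentence]] [PP [P in] [NP [Det this] [N roof]]]] [PP [P in] [NP [Det a] [N balcony]]]]]]
The trees differ in how a recursive rule is bracketed over the same span.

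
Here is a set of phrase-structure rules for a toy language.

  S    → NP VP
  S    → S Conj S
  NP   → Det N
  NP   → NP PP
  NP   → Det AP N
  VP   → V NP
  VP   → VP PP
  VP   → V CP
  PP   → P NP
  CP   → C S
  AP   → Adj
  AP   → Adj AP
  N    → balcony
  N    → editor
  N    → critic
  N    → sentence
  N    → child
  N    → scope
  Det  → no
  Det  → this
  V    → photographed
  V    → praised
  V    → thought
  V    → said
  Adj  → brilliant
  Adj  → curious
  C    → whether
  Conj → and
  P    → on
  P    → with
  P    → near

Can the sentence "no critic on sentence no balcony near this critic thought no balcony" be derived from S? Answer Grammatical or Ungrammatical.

Ungrammatical

A P word can never sit immediately before an N word in any string this grammar generates, so the substring 'on sentence' rules out a derivation.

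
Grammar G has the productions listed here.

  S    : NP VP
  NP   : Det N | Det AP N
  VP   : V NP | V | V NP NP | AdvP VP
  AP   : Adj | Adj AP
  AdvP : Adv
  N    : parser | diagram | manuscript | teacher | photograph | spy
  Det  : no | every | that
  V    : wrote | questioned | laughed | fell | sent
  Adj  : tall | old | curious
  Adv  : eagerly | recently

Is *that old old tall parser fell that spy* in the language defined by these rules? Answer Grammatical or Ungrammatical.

S
  NP
    Det: that
    AP
      Adj: old
      AP
        Adj: old
        AP
          Adj: tall
    N: parser
  VP
    V: fell
    NP
      Det: that
      N: spy
Each bracket corresponds to one application of a listed rule, so the string is derivable from S.

Grammatical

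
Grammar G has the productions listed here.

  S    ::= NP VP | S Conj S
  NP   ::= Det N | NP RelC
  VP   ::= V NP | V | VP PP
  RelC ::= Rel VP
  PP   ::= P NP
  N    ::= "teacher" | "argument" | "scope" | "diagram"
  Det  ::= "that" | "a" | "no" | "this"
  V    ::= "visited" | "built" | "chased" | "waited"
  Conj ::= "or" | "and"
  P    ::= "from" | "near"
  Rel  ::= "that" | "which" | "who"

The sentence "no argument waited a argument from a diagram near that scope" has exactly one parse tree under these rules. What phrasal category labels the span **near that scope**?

PP

[S [NP [Det no] [N argument]] [VP [VP [VP [V waited] [NP [Det a] [N argument]]] [PP [P from] [NP [Det a] [N diagram]]]] [PP [P near] [NP [Det that] [N scope]]]]]
The span 'near that scope' is the PP node built by PP → P NP.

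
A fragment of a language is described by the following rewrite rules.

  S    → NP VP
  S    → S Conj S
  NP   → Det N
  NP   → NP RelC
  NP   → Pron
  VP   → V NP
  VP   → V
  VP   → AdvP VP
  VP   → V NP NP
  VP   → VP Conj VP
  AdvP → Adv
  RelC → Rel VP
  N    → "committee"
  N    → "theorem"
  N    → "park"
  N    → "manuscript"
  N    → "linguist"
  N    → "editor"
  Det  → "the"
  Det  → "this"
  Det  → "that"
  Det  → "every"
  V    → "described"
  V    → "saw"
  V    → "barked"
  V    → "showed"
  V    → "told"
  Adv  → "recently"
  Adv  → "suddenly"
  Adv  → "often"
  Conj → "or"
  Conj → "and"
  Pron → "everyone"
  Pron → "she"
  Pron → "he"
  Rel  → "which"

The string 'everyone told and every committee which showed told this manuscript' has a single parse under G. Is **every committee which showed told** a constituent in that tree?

[S [S [NP [Pron everyone]] [VP [V told]]] [Conj and] [S [NP [NP [Det every] [N committee]] [RelC [Rel which] [VP [V showed]]]] [VP [V told] [NP [Det this] [N manuscript]]]]]
The smallest constituent containing 'every committee which showed told' is the S spanning 'every committee which showed told this manuscript'; no single node in the tree dominates exactly the given words.

No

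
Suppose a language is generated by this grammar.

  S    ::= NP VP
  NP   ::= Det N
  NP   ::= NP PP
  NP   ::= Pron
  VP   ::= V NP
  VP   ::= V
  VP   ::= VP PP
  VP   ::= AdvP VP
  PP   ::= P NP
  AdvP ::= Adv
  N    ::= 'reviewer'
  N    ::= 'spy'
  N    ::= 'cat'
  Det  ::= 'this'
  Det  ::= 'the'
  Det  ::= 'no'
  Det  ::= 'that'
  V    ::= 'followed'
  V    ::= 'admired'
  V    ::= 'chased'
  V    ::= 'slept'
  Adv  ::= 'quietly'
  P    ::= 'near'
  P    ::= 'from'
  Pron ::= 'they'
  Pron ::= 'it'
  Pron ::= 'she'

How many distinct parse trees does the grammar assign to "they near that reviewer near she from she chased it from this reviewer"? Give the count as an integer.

10

Two of the 10 distinct bracketings:
[S [NP [NP [Pron they]] [PP [P near] [NP [NP [Det that] [N reviewer]] [PP [P near] [NP [NP [Pron she]] [PP [P from] [NP [Pron she]]]]]]]] [VP [V chased] [NP [NP [Pron it]] [PP [P from] [NP [Det this] [N reviewer]]]]]]
[S [NP [NP [Pron they]] [PP [P near] [NP [NP [Det that] [N reviewer]] [PP [P near] [NP [NP [Pron she]] [PP [P from] [NP [Pron she]]]]]]]] [VP [VP [V chased] [NP [Pron it]]] [PP [P from] [NP [Det this] [N reviewer]]]]]
The difference turns on whether VP → VP PP is used at the relevant span, versus an alternative expansion of VP.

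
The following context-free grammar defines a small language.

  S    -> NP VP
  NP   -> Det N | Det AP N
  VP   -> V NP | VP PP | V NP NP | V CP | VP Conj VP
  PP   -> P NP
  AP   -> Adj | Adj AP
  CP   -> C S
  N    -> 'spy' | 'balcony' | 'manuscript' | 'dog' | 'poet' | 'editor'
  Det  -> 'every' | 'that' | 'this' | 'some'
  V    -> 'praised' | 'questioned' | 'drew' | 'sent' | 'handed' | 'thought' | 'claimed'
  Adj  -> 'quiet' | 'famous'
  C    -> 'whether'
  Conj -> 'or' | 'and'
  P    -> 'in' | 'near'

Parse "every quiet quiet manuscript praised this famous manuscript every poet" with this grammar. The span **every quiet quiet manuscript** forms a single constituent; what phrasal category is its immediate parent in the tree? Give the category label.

S
  NP
    Det: every
    AP
      Adj: quiet
      AP
        Adj: quiet
    N: manuscript
  VP
    V: praised
    NP
      Det: this
      AP
        Adj: famous
      N: manuscript
    NP
      Det: every
      N: poet
The span 'every quiet quiet manuscript' is the NP node built by NP → Det AP N.
Its mother is the S built by S → NP VP.

S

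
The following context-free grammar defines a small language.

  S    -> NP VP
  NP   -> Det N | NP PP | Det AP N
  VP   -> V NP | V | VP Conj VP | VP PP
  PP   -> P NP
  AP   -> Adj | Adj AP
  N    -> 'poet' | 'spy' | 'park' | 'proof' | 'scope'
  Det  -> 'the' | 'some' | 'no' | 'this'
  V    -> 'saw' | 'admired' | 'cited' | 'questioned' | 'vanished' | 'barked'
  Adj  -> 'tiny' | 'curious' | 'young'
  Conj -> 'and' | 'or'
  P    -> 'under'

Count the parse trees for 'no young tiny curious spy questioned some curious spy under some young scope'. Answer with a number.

2

The two bracketings:
[S [NP [Det no] [AP [Adj young] [AP [Adj tiny] [AP [Adj curious]]]] [N spy]] [VP [V questioned] [NP [NP [Det some] [AP [Adj curious]] [N spy]] [PP [P under] [NP [Det some] [AP [Adj young]] [N scope]]]]]]
[S [NP [Det no] [AP [Adj young] [AP [Adj tiny] [AP [Adj curious]]]] [N spy]] [VP [VP [V questioned] [NP [Det some] [AP [Adj curious]] [N spy]]] [PP [P under] [NP [Det some] [AP [Adj young]] [N scope]]]]]
The difference turns on whether NP → NP PP is used at the relevant span, versus an alternative expansion of NP.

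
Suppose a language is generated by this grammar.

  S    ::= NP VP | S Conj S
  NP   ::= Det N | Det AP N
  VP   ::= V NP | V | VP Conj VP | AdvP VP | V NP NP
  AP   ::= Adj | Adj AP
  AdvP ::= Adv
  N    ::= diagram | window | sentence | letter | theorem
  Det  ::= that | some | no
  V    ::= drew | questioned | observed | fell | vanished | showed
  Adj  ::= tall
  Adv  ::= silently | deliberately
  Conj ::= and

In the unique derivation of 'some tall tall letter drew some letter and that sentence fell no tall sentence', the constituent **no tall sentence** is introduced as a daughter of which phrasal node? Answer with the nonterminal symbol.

S
  S
    NP
      Det: some
      AP
        Adj: tall
        AP
          Adj: tall
      N: letter
    VP
      V: drew
      NP
        Det: some
        N: letter
  Conj: and
  S
    NP
      Det: that
      N: sentence
    VP
      V: fell
      NP
        Det: no
        AP
          Adj: tall
        N: sentence
The span 'no tall sentence' is the NP node built by NP → Det AP N.
Its mother is the VP built by VP → V NP.

VP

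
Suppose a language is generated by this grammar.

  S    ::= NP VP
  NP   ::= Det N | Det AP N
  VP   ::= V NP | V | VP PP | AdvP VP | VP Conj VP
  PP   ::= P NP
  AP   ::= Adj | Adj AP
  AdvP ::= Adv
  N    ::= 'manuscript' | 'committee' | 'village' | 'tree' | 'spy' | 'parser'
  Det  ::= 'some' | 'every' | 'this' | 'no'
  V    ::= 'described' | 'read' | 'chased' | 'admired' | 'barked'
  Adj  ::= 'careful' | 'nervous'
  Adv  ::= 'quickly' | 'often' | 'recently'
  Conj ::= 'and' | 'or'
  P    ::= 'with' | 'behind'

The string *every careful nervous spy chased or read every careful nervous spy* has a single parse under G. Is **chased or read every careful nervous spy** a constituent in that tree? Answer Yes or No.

[S [NP [Det every] [AP [Adj careful] [AP [Adj nervous]]] [N spy]] [VP [VP [V chased]] [Conj or] [VP [V read] [NP [Det every] [AP [Adj careful] [AP [Adj nervous]]] [N spy]]]]]
The words 'chased or read every careful nervous spy' are exhaustively dominated by a single VP node (built by VP → VP Conj VP), so they form a constituent.

Yes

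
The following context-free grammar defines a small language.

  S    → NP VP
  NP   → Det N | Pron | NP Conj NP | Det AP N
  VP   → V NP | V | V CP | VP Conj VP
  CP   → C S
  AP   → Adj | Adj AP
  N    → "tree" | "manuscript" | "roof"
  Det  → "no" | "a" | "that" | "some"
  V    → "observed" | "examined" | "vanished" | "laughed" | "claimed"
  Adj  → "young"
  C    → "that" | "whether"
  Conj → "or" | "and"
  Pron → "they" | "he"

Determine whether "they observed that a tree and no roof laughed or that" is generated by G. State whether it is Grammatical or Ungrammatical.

Ungrammatical

For S → NP VP, the only prefix that parses as NP is 'they', but the remainder 'observed that a tree and no roof laughed or that' is not a VP under these rules.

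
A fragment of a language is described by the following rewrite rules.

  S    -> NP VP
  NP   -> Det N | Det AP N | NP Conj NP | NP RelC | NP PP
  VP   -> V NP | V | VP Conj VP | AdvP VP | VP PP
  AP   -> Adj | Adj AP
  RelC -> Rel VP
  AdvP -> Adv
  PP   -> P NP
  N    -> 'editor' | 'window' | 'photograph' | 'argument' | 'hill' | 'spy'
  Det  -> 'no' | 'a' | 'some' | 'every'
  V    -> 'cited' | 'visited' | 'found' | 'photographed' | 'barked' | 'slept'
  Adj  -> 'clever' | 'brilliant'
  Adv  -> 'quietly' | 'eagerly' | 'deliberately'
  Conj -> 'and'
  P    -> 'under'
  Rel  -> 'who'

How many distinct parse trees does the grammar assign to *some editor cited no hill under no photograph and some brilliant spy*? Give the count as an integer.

Two of the 3 distinct bracketings:
[S [NP [Det some] [N editor]] [VP [V cited] [NP [NP [NP [Det no] [N hill]] [PP [P under] [NP [Det no] [N photograph]]]] [Conj and] [NP [Det some] [AP [Adj brilliant]] [N spy]]]]]
[S [NP [Det some] [N editor]] [VP [V cited] [NP [NP [Det no] [N hill]] [PP [P under] [NP [NP [Det no] [N photograph]] [Conj and] [NP [Det some] [AP [Adj brilliant]] [N spy]]]]]]]
The trees differ in how a recursive rule is bracketed over the same span.

3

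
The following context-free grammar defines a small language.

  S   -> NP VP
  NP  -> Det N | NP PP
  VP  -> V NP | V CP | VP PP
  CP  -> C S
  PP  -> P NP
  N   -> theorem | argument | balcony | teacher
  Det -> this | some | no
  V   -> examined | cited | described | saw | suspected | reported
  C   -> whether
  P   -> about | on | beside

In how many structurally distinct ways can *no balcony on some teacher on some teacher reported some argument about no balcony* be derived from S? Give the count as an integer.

Two of the 4 distinct bracketings:
[S [NP [NP [Det no] [N balcony]] [PP [P on] [NP [NP [Det some] [N teacher]] [PP [P on] [NP [Det some] [N teacher]]]]]] [VP [V reported] [NP [NP [Det some] [N argument]] [PP [P about] [NP [Det no] [N balcony]]]]]]
[S [NP [NP [Det no] [N balcony]] [PP [P on] [NP [NP [Det some] [N teacher]] [PP [P on] [NP [Det some] [N teacher]]]]]] [VP [VP [V reported] [NP [Det some] [N argument]]] [PP [P about] [NP [Det no] [N balcony]]]]]
The difference turns on whether VP → VP PP is used at the relevant span, versus an alternative expansion of VP.

4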